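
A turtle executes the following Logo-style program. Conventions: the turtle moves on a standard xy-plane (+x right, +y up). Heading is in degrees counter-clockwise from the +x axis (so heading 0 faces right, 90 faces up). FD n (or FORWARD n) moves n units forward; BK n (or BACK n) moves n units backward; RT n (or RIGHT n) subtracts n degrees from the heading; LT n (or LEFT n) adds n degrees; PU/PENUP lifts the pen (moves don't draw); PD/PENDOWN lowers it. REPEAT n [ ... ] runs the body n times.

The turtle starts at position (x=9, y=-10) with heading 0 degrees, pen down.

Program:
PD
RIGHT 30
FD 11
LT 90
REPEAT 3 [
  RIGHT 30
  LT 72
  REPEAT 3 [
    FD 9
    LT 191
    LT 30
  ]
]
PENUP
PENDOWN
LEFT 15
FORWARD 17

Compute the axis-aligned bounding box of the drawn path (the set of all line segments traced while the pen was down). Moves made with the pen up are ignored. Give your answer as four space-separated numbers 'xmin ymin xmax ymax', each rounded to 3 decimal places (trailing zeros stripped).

Answer: 9 -15.5 24.973 3.592

Derivation:
Executing turtle program step by step:
Start: pos=(9,-10), heading=0, pen down
PD: pen down
RT 30: heading 0 -> 330
FD 11: (9,-10) -> (18.526,-15.5) [heading=330, draw]
LT 90: heading 330 -> 60
REPEAT 3 [
  -- iteration 1/3 --
  RT 30: heading 60 -> 30
  LT 72: heading 30 -> 102
  REPEAT 3 [
    -- iteration 1/3 --
    FD 9: (18.526,-15.5) -> (16.655,-6.697) [heading=102, draw]
    LT 191: heading 102 -> 293
    LT 30: heading 293 -> 323
    -- iteration 2/3 --
    FD 9: (16.655,-6.697) -> (23.843,-12.113) [heading=323, draw]
    LT 191: heading 323 -> 154
    LT 30: heading 154 -> 184
    -- iteration 3/3 --
    FD 9: (23.843,-12.113) -> (14.865,-12.741) [heading=184, draw]
    LT 191: heading 184 -> 15
    LT 30: heading 15 -> 45
  ]
  -- iteration 2/3 --
  RT 30: heading 45 -> 15
  LT 72: heading 15 -> 87
  REPEAT 3 [
    -- iteration 1/3 --
    FD 9: (14.865,-12.741) -> (15.336,-3.753) [heading=87, draw]
    LT 191: heading 87 -> 278
    LT 30: heading 278 -> 308
    -- iteration 2/3 --
    FD 9: (15.336,-3.753) -> (20.877,-10.845) [heading=308, draw]
    LT 191: heading 308 -> 139
    LT 30: heading 139 -> 169
    -- iteration 3/3 --
    FD 9: (20.877,-10.845) -> (12.042,-9.128) [heading=169, draw]
    LT 191: heading 169 -> 0
    LT 30: heading 0 -> 30
  ]
  -- iteration 3/3 --
  RT 30: heading 30 -> 0
  LT 72: heading 0 -> 72
  REPEAT 3 [
    -- iteration 1/3 --
    FD 9: (12.042,-9.128) -> (14.823,-0.568) [heading=72, draw]
    LT 191: heading 72 -> 263
    LT 30: heading 263 -> 293
    -- iteration 2/3 --
    FD 9: (14.823,-0.568) -> (18.34,-8.853) [heading=293, draw]
    LT 191: heading 293 -> 124
    LT 30: heading 124 -> 154
    -- iteration 3/3 --
    FD 9: (18.34,-8.853) -> (10.251,-4.908) [heading=154, draw]
    LT 191: heading 154 -> 345
    LT 30: heading 345 -> 15
  ]
]
PU: pen up
PD: pen down
LT 15: heading 15 -> 30
FD 17: (10.251,-4.908) -> (24.973,3.592) [heading=30, draw]
Final: pos=(24.973,3.592), heading=30, 11 segment(s) drawn

Segment endpoints: x in {9, 10.251, 12.042, 14.823, 14.865, 15.336, 16.655, 18.34, 18.526, 20.877, 23.843, 24.973}, y in {-15.5, -12.741, -12.113, -10.845, -10, -9.128, -8.853, -6.697, -4.908, -3.753, -0.568, 3.592}
xmin=9, ymin=-15.5, xmax=24.973, ymax=3.592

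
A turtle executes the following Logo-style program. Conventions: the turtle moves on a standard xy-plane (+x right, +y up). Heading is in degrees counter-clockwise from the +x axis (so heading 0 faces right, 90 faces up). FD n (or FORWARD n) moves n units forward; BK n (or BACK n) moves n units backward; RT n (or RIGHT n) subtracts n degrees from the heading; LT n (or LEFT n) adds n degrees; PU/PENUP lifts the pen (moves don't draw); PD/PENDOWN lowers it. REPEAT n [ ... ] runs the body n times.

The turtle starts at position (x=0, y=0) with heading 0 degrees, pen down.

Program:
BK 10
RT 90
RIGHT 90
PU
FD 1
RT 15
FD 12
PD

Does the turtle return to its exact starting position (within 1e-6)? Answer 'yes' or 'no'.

Executing turtle program step by step:
Start: pos=(0,0), heading=0, pen down
BK 10: (0,0) -> (-10,0) [heading=0, draw]
RT 90: heading 0 -> 270
RT 90: heading 270 -> 180
PU: pen up
FD 1: (-10,0) -> (-11,0) [heading=180, move]
RT 15: heading 180 -> 165
FD 12: (-11,0) -> (-22.591,3.106) [heading=165, move]
PD: pen down
Final: pos=(-22.591,3.106), heading=165, 1 segment(s) drawn

Start position: (0, 0)
Final position: (-22.591, 3.106)
Distance = 22.804; >= 1e-6 -> NOT closed

Answer: no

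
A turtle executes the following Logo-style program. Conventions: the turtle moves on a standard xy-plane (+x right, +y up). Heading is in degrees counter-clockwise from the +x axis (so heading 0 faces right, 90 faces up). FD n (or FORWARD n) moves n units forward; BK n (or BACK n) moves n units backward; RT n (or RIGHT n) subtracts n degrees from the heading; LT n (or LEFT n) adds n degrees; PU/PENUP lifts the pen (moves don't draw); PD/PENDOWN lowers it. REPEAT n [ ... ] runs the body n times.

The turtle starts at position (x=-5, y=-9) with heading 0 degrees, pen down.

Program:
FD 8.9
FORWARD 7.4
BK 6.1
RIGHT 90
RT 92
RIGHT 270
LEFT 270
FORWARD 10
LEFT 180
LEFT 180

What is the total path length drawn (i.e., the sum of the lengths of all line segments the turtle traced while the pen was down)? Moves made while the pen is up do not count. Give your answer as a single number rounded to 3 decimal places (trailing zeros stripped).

Answer: 32.4

Derivation:
Executing turtle program step by step:
Start: pos=(-5,-9), heading=0, pen down
FD 8.9: (-5,-9) -> (3.9,-9) [heading=0, draw]
FD 7.4: (3.9,-9) -> (11.3,-9) [heading=0, draw]
BK 6.1: (11.3,-9) -> (5.2,-9) [heading=0, draw]
RT 90: heading 0 -> 270
RT 92: heading 270 -> 178
RT 270: heading 178 -> 268
LT 270: heading 268 -> 178
FD 10: (5.2,-9) -> (-4.794,-8.651) [heading=178, draw]
LT 180: heading 178 -> 358
LT 180: heading 358 -> 178
Final: pos=(-4.794,-8.651), heading=178, 4 segment(s) drawn

Segment lengths:
  seg 1: (-5,-9) -> (3.9,-9), length = 8.9
  seg 2: (3.9,-9) -> (11.3,-9), length = 7.4
  seg 3: (11.3,-9) -> (5.2,-9), length = 6.1
  seg 4: (5.2,-9) -> (-4.794,-8.651), length = 10
Total = 32.4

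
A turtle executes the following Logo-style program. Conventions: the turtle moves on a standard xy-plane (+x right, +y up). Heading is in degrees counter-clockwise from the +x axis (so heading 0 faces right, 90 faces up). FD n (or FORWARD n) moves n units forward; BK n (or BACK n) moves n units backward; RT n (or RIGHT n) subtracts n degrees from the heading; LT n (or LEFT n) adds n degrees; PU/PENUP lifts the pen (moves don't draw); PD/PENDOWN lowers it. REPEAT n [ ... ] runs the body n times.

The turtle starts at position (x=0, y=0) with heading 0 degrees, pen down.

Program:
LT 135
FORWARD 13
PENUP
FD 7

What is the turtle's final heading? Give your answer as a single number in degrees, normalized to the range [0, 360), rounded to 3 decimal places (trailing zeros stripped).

Answer: 135

Derivation:
Executing turtle program step by step:
Start: pos=(0,0), heading=0, pen down
LT 135: heading 0 -> 135
FD 13: (0,0) -> (-9.192,9.192) [heading=135, draw]
PU: pen up
FD 7: (-9.192,9.192) -> (-14.142,14.142) [heading=135, move]
Final: pos=(-14.142,14.142), heading=135, 1 segment(s) drawn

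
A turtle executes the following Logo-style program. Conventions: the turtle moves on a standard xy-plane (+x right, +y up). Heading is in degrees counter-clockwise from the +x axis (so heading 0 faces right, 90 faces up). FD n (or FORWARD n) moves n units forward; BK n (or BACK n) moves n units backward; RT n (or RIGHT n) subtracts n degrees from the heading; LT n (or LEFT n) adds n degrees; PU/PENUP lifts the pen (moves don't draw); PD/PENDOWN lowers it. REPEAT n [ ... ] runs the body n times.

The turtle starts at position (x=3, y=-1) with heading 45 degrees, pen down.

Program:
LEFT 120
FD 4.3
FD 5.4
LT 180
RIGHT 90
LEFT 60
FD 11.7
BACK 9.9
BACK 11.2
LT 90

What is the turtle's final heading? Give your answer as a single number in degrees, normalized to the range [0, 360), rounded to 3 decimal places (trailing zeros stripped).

Executing turtle program step by step:
Start: pos=(3,-1), heading=45, pen down
LT 120: heading 45 -> 165
FD 4.3: (3,-1) -> (-1.153,0.113) [heading=165, draw]
FD 5.4: (-1.153,0.113) -> (-6.369,1.511) [heading=165, draw]
LT 180: heading 165 -> 345
RT 90: heading 345 -> 255
LT 60: heading 255 -> 315
FD 11.7: (-6.369,1.511) -> (1.904,-6.763) [heading=315, draw]
BK 9.9: (1.904,-6.763) -> (-5.097,0.238) [heading=315, draw]
BK 11.2: (-5.097,0.238) -> (-13.016,8.157) [heading=315, draw]
LT 90: heading 315 -> 45
Final: pos=(-13.016,8.157), heading=45, 5 segment(s) drawn

Answer: 45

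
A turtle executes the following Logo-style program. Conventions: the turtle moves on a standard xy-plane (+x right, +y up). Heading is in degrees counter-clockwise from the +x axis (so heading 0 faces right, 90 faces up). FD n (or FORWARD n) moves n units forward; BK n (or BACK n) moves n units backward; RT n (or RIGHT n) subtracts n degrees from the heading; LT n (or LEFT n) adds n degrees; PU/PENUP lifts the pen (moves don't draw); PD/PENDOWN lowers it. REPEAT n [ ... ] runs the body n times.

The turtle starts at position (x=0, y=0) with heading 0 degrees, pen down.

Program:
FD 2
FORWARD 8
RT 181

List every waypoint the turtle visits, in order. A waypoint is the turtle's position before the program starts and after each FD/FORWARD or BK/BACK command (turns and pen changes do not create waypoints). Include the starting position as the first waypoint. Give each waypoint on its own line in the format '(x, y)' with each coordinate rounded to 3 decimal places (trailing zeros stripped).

Executing turtle program step by step:
Start: pos=(0,0), heading=0, pen down
FD 2: (0,0) -> (2,0) [heading=0, draw]
FD 8: (2,0) -> (10,0) [heading=0, draw]
RT 181: heading 0 -> 179
Final: pos=(10,0), heading=179, 2 segment(s) drawn
Waypoints (3 total):
(0, 0)
(2, 0)
(10, 0)

Answer: (0, 0)
(2, 0)
(10, 0)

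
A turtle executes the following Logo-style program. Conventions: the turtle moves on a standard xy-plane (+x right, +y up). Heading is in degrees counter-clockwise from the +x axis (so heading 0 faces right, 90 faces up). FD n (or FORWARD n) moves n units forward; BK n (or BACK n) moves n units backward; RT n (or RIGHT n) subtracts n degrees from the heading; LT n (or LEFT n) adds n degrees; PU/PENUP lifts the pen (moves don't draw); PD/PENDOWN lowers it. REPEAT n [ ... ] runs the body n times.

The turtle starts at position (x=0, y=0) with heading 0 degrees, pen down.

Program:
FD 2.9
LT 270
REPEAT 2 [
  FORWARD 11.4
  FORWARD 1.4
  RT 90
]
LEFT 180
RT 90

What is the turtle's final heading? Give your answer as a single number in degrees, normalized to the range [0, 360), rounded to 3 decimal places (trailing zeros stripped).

Executing turtle program step by step:
Start: pos=(0,0), heading=0, pen down
FD 2.9: (0,0) -> (2.9,0) [heading=0, draw]
LT 270: heading 0 -> 270
REPEAT 2 [
  -- iteration 1/2 --
  FD 11.4: (2.9,0) -> (2.9,-11.4) [heading=270, draw]
  FD 1.4: (2.9,-11.4) -> (2.9,-12.8) [heading=270, draw]
  RT 90: heading 270 -> 180
  -- iteration 2/2 --
  FD 11.4: (2.9,-12.8) -> (-8.5,-12.8) [heading=180, draw]
  FD 1.4: (-8.5,-12.8) -> (-9.9,-12.8) [heading=180, draw]
  RT 90: heading 180 -> 90
]
LT 180: heading 90 -> 270
RT 90: heading 270 -> 180
Final: pos=(-9.9,-12.8), heading=180, 5 segment(s) drawn

Answer: 180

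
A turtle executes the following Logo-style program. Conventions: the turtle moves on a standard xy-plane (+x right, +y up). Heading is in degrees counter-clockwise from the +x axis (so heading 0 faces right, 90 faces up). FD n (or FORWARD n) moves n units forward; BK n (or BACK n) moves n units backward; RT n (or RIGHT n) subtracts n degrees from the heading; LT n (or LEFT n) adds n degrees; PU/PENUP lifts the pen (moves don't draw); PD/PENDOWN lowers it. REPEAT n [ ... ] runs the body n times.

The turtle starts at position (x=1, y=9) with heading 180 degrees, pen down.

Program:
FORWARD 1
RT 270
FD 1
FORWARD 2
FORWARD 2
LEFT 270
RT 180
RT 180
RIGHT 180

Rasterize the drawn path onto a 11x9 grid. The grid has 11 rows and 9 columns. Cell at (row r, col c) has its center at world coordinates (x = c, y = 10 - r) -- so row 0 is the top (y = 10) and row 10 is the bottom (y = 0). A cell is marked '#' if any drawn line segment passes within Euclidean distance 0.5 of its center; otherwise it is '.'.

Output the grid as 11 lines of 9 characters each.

Segment 0: (1,9) -> (0,9)
Segment 1: (0,9) -> (0,8)
Segment 2: (0,8) -> (0,6)
Segment 3: (0,6) -> (0,4)

Answer: .........
##.......
#........
#........
#........
#........
#........
.........
.........
.........
.........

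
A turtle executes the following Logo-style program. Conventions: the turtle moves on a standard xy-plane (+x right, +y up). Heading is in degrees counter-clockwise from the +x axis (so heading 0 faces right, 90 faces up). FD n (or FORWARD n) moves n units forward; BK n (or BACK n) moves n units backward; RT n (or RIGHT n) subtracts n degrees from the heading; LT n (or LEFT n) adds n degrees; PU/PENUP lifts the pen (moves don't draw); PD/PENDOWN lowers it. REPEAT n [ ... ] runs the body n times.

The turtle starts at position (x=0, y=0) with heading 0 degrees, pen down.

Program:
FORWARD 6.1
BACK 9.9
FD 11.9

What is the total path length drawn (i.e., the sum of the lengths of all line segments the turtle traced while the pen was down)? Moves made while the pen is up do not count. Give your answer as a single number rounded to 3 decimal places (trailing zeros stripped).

Executing turtle program step by step:
Start: pos=(0,0), heading=0, pen down
FD 6.1: (0,0) -> (6.1,0) [heading=0, draw]
BK 9.9: (6.1,0) -> (-3.8,0) [heading=0, draw]
FD 11.9: (-3.8,0) -> (8.1,0) [heading=0, draw]
Final: pos=(8.1,0), heading=0, 3 segment(s) drawn

Segment lengths:
  seg 1: (0,0) -> (6.1,0), length = 6.1
  seg 2: (6.1,0) -> (-3.8,0), length = 9.9
  seg 3: (-3.8,0) -> (8.1,0), length = 11.9
Total = 27.9

Answer: 27.9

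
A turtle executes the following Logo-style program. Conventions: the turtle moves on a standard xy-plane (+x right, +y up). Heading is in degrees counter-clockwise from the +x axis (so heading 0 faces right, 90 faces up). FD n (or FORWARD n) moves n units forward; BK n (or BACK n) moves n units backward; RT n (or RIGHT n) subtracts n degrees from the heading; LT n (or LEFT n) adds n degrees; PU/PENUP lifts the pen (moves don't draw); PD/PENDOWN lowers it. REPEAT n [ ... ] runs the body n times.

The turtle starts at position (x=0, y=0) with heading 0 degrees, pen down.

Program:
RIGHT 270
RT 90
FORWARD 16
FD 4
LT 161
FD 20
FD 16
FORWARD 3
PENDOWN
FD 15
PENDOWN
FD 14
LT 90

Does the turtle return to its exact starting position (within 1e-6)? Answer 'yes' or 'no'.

Executing turtle program step by step:
Start: pos=(0,0), heading=0, pen down
RT 270: heading 0 -> 90
RT 90: heading 90 -> 0
FD 16: (0,0) -> (16,0) [heading=0, draw]
FD 4: (16,0) -> (20,0) [heading=0, draw]
LT 161: heading 0 -> 161
FD 20: (20,0) -> (1.09,6.511) [heading=161, draw]
FD 16: (1.09,6.511) -> (-14.039,11.72) [heading=161, draw]
FD 3: (-14.039,11.72) -> (-16.875,12.697) [heading=161, draw]
PD: pen down
FD 15: (-16.875,12.697) -> (-31.058,17.581) [heading=161, draw]
PD: pen down
FD 14: (-31.058,17.581) -> (-44.295,22.139) [heading=161, draw]
LT 90: heading 161 -> 251
Final: pos=(-44.295,22.139), heading=251, 7 segment(s) drawn

Start position: (0, 0)
Final position: (-44.295, 22.139)
Distance = 49.52; >= 1e-6 -> NOT closed

Answer: no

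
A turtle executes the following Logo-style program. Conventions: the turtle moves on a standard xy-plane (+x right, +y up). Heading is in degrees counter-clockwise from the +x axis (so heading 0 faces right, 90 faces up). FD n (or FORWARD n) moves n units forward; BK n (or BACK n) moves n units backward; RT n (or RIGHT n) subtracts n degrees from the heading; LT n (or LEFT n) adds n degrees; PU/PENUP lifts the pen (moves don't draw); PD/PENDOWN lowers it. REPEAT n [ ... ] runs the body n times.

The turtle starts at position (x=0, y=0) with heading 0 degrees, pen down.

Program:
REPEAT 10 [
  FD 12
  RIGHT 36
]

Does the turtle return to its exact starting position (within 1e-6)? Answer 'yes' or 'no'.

Answer: yes

Derivation:
Executing turtle program step by step:
Start: pos=(0,0), heading=0, pen down
REPEAT 10 [
  -- iteration 1/10 --
  FD 12: (0,0) -> (12,0) [heading=0, draw]
  RT 36: heading 0 -> 324
  -- iteration 2/10 --
  FD 12: (12,0) -> (21.708,-7.053) [heading=324, draw]
  RT 36: heading 324 -> 288
  -- iteration 3/10 --
  FD 12: (21.708,-7.053) -> (25.416,-18.466) [heading=288, draw]
  RT 36: heading 288 -> 252
  -- iteration 4/10 --
  FD 12: (25.416,-18.466) -> (21.708,-29.879) [heading=252, draw]
  RT 36: heading 252 -> 216
  -- iteration 5/10 --
  FD 12: (21.708,-29.879) -> (12,-36.932) [heading=216, draw]
  RT 36: heading 216 -> 180
  -- iteration 6/10 --
  FD 12: (12,-36.932) -> (0,-36.932) [heading=180, draw]
  RT 36: heading 180 -> 144
  -- iteration 7/10 --
  FD 12: (0,-36.932) -> (-9.708,-29.879) [heading=144, draw]
  RT 36: heading 144 -> 108
  -- iteration 8/10 --
  FD 12: (-9.708,-29.879) -> (-13.416,-18.466) [heading=108, draw]
  RT 36: heading 108 -> 72
  -- iteration 9/10 --
  FD 12: (-13.416,-18.466) -> (-9.708,-7.053) [heading=72, draw]
  RT 36: heading 72 -> 36
  -- iteration 10/10 --
  FD 12: (-9.708,-7.053) -> (0,0) [heading=36, draw]
  RT 36: heading 36 -> 0
]
Final: pos=(0,0), heading=0, 10 segment(s) drawn

Start position: (0, 0)
Final position: (0, 0)
Distance = 0; < 1e-6 -> CLOSED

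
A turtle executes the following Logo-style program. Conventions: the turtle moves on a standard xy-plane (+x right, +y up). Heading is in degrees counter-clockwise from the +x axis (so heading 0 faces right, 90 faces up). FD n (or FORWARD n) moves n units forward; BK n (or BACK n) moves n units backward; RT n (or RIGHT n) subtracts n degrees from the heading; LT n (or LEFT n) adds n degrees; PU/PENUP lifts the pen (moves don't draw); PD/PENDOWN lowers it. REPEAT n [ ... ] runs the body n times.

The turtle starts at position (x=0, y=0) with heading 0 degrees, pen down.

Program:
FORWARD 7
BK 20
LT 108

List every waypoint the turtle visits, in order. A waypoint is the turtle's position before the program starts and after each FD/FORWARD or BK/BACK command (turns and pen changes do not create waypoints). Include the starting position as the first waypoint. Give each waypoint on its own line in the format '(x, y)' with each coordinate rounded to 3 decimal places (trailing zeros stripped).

Answer: (0, 0)
(7, 0)
(-13, 0)

Derivation:
Executing turtle program step by step:
Start: pos=(0,0), heading=0, pen down
FD 7: (0,0) -> (7,0) [heading=0, draw]
BK 20: (7,0) -> (-13,0) [heading=0, draw]
LT 108: heading 0 -> 108
Final: pos=(-13,0), heading=108, 2 segment(s) drawn
Waypoints (3 total):
(0, 0)
(7, 0)
(-13, 0)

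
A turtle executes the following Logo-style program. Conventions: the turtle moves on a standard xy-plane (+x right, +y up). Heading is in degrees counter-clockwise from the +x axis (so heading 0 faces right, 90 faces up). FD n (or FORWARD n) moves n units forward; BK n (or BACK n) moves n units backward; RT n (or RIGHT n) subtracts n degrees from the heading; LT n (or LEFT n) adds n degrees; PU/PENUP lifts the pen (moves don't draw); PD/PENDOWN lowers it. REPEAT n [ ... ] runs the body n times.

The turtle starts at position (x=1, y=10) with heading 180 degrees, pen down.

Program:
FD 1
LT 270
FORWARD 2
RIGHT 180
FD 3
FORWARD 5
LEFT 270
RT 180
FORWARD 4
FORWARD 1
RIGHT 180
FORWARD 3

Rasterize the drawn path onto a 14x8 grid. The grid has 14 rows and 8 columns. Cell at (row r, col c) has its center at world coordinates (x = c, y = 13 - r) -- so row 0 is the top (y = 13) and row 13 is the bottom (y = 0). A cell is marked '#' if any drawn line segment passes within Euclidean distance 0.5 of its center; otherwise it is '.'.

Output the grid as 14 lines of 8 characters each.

Segment 0: (1,10) -> (0,10)
Segment 1: (0,10) -> (0,12)
Segment 2: (0,12) -> (0,9)
Segment 3: (0,9) -> (-0,4)
Segment 4: (-0,4) -> (4,4)
Segment 5: (4,4) -> (5,4)
Segment 6: (5,4) -> (2,4)

Answer: ........
#.......
#.......
##......
#.......
#.......
#.......
#.......
#.......
######..
........
........
........
........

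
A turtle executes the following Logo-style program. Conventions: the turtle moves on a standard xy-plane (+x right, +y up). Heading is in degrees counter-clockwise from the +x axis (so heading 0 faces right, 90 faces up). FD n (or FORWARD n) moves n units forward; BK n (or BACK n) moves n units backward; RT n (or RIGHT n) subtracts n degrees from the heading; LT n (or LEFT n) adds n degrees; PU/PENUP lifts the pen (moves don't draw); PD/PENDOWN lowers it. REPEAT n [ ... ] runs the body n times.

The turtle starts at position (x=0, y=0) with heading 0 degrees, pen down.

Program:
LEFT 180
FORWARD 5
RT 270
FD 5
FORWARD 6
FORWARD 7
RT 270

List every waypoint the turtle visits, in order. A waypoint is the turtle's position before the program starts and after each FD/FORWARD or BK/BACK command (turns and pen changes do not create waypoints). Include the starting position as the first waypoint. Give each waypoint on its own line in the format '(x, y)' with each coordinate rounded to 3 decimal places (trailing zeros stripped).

Answer: (0, 0)
(-5, 0)
(-5, -5)
(-5, -11)
(-5, -18)

Derivation:
Executing turtle program step by step:
Start: pos=(0,0), heading=0, pen down
LT 180: heading 0 -> 180
FD 5: (0,0) -> (-5,0) [heading=180, draw]
RT 270: heading 180 -> 270
FD 5: (-5,0) -> (-5,-5) [heading=270, draw]
FD 6: (-5,-5) -> (-5,-11) [heading=270, draw]
FD 7: (-5,-11) -> (-5,-18) [heading=270, draw]
RT 270: heading 270 -> 0
Final: pos=(-5,-18), heading=0, 4 segment(s) drawn
Waypoints (5 total):
(0, 0)
(-5, 0)
(-5, -5)
(-5, -11)
(-5, -18)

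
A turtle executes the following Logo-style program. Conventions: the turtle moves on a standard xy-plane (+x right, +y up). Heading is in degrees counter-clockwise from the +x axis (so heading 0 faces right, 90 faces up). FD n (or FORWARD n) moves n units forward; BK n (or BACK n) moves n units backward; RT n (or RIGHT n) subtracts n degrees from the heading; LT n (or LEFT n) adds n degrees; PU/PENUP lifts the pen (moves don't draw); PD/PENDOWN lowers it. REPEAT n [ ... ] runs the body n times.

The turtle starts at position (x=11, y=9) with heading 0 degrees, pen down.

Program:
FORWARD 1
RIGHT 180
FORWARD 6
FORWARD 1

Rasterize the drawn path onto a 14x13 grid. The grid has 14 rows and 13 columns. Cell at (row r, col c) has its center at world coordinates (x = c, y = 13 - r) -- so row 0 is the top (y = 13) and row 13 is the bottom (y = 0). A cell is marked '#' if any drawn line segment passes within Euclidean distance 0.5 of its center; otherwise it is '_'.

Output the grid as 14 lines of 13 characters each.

Segment 0: (11,9) -> (12,9)
Segment 1: (12,9) -> (6,9)
Segment 2: (6,9) -> (5,9)

Answer: _____________
_____________
_____________
_____________
_____########
_____________
_____________
_____________
_____________
_____________
_____________
_____________
_____________
_____________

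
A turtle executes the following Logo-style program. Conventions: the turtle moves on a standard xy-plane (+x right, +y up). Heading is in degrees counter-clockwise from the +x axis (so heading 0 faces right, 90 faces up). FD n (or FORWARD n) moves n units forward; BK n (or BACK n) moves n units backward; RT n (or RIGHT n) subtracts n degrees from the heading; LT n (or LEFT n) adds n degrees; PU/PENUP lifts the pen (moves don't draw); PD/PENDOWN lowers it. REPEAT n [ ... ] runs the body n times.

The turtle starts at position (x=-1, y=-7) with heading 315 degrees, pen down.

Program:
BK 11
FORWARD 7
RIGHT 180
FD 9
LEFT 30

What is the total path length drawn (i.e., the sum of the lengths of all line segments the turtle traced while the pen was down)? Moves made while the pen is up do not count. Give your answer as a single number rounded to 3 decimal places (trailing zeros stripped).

Answer: 27

Derivation:
Executing turtle program step by step:
Start: pos=(-1,-7), heading=315, pen down
BK 11: (-1,-7) -> (-8.778,0.778) [heading=315, draw]
FD 7: (-8.778,0.778) -> (-3.828,-4.172) [heading=315, draw]
RT 180: heading 315 -> 135
FD 9: (-3.828,-4.172) -> (-10.192,2.192) [heading=135, draw]
LT 30: heading 135 -> 165
Final: pos=(-10.192,2.192), heading=165, 3 segment(s) drawn

Segment lengths:
  seg 1: (-1,-7) -> (-8.778,0.778), length = 11
  seg 2: (-8.778,0.778) -> (-3.828,-4.172), length = 7
  seg 3: (-3.828,-4.172) -> (-10.192,2.192), length = 9
Total = 27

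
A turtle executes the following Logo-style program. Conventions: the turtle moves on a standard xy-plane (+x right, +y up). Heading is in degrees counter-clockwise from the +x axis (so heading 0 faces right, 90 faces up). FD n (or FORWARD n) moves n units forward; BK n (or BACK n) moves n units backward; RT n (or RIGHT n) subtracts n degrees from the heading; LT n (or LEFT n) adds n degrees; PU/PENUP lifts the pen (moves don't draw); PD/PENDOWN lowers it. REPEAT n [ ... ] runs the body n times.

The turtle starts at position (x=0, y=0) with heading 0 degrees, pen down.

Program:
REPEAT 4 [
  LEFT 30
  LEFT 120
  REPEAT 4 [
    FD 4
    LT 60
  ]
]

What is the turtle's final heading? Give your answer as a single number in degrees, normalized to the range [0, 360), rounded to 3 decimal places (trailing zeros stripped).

Executing turtle program step by step:
Start: pos=(0,0), heading=0, pen down
REPEAT 4 [
  -- iteration 1/4 --
  LT 30: heading 0 -> 30
  LT 120: heading 30 -> 150
  REPEAT 4 [
    -- iteration 1/4 --
    FD 4: (0,0) -> (-3.464,2) [heading=150, draw]
    LT 60: heading 150 -> 210
    -- iteration 2/4 --
    FD 4: (-3.464,2) -> (-6.928,0) [heading=210, draw]
    LT 60: heading 210 -> 270
    -- iteration 3/4 --
    FD 4: (-6.928,0) -> (-6.928,-4) [heading=270, draw]
    LT 60: heading 270 -> 330
    -- iteration 4/4 --
    FD 4: (-6.928,-4) -> (-3.464,-6) [heading=330, draw]
    LT 60: heading 330 -> 30
  ]
  -- iteration 2/4 --
  LT 30: heading 30 -> 60
  LT 120: heading 60 -> 180
  REPEAT 4 [
    -- iteration 1/4 --
    FD 4: (-3.464,-6) -> (-7.464,-6) [heading=180, draw]
    LT 60: heading 180 -> 240
    -- iteration 2/4 --
    FD 4: (-7.464,-6) -> (-9.464,-9.464) [heading=240, draw]
    LT 60: heading 240 -> 300
    -- iteration 3/4 --
    FD 4: (-9.464,-9.464) -> (-7.464,-12.928) [heading=300, draw]
    LT 60: heading 300 -> 0
    -- iteration 4/4 --
    FD 4: (-7.464,-12.928) -> (-3.464,-12.928) [heading=0, draw]
    LT 60: heading 0 -> 60
  ]
  -- iteration 3/4 --
  LT 30: heading 60 -> 90
  LT 120: heading 90 -> 210
  REPEAT 4 [
    -- iteration 1/4 --
    FD 4: (-3.464,-12.928) -> (-6.928,-14.928) [heading=210, draw]
    LT 60: heading 210 -> 270
    -- iteration 2/4 --
    FD 4: (-6.928,-14.928) -> (-6.928,-18.928) [heading=270, draw]
    LT 60: heading 270 -> 330
    -- iteration 3/4 --
    FD 4: (-6.928,-18.928) -> (-3.464,-20.928) [heading=330, draw]
    LT 60: heading 330 -> 30
    -- iteration 4/4 --
    FD 4: (-3.464,-20.928) -> (0,-18.928) [heading=30, draw]
    LT 60: heading 30 -> 90
  ]
  -- iteration 4/4 --
  LT 30: heading 90 -> 120
  LT 120: heading 120 -> 240
  REPEAT 4 [
    -- iteration 1/4 --
    FD 4: (0,-18.928) -> (-2,-22.392) [heading=240, draw]
    LT 60: heading 240 -> 300
    -- iteration 2/4 --
    FD 4: (-2,-22.392) -> (0,-25.856) [heading=300, draw]
    LT 60: heading 300 -> 0
    -- iteration 3/4 --
    FD 4: (0,-25.856) -> (4,-25.856) [heading=0, draw]
    LT 60: heading 0 -> 60
    -- iteration 4/4 --
    FD 4: (4,-25.856) -> (6,-22.392) [heading=60, draw]
    LT 60: heading 60 -> 120
  ]
]
Final: pos=(6,-22.392), heading=120, 16 segment(s) drawn

Answer: 120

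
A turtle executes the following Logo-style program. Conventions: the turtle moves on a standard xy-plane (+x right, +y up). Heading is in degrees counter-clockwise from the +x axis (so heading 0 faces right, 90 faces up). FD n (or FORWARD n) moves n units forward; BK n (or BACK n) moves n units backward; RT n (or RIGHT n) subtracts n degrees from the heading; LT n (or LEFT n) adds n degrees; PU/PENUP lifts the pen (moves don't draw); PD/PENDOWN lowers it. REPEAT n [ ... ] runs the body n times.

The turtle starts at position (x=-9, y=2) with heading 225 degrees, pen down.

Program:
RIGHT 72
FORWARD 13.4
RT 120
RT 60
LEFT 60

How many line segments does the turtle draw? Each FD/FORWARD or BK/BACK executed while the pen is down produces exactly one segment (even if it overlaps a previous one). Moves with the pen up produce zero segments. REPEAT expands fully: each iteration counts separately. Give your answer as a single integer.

Executing turtle program step by step:
Start: pos=(-9,2), heading=225, pen down
RT 72: heading 225 -> 153
FD 13.4: (-9,2) -> (-20.939,8.083) [heading=153, draw]
RT 120: heading 153 -> 33
RT 60: heading 33 -> 333
LT 60: heading 333 -> 33
Final: pos=(-20.939,8.083), heading=33, 1 segment(s) drawn
Segments drawn: 1

Answer: 1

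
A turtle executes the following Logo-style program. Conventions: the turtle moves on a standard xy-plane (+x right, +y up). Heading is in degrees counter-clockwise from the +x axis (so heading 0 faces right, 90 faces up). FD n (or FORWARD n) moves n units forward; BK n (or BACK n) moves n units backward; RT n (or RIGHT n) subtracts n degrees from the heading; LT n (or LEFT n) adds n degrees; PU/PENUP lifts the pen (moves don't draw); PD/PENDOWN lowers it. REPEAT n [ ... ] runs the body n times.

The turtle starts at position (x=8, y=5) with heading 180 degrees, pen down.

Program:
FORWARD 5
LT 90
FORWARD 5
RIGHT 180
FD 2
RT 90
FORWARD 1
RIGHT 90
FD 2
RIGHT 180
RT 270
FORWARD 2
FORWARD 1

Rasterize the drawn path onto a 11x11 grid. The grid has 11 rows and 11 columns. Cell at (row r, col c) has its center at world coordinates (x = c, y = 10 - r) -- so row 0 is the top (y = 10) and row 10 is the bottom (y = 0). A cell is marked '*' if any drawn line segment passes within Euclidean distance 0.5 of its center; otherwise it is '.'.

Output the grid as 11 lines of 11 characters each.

Answer: ...........
...........
...........
...........
...........
...******..
...*.......
...*.......
...**......
...**......
.****......

Derivation:
Segment 0: (8,5) -> (3,5)
Segment 1: (3,5) -> (3,0)
Segment 2: (3,0) -> (3,2)
Segment 3: (3,2) -> (4,2)
Segment 4: (4,2) -> (4,0)
Segment 5: (4,0) -> (2,0)
Segment 6: (2,0) -> (1,-0)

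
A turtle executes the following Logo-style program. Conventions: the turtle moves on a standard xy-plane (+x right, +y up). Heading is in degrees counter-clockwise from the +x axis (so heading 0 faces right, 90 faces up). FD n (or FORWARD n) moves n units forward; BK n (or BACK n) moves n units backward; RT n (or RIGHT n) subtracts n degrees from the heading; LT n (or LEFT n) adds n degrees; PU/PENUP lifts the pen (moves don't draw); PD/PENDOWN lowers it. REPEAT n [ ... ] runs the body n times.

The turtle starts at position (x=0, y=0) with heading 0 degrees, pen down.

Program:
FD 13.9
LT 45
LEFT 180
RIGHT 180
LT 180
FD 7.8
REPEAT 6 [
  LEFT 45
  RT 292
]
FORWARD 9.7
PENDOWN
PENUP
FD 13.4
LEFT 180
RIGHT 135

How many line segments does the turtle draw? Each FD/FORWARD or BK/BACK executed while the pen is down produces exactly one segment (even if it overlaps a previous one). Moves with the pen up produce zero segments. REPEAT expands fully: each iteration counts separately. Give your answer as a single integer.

Executing turtle program step by step:
Start: pos=(0,0), heading=0, pen down
FD 13.9: (0,0) -> (13.9,0) [heading=0, draw]
LT 45: heading 0 -> 45
LT 180: heading 45 -> 225
RT 180: heading 225 -> 45
LT 180: heading 45 -> 225
FD 7.8: (13.9,0) -> (8.385,-5.515) [heading=225, draw]
REPEAT 6 [
  -- iteration 1/6 --
  LT 45: heading 225 -> 270
  RT 292: heading 270 -> 338
  -- iteration 2/6 --
  LT 45: heading 338 -> 23
  RT 292: heading 23 -> 91
  -- iteration 3/6 --
  LT 45: heading 91 -> 136
  RT 292: heading 136 -> 204
  -- iteration 4/6 --
  LT 45: heading 204 -> 249
  RT 292: heading 249 -> 317
  -- iteration 5/6 --
  LT 45: heading 317 -> 2
  RT 292: heading 2 -> 70
  -- iteration 6/6 --
  LT 45: heading 70 -> 115
  RT 292: heading 115 -> 183
]
FD 9.7: (8.385,-5.515) -> (-1.302,-6.023) [heading=183, draw]
PD: pen down
PU: pen up
FD 13.4: (-1.302,-6.023) -> (-14.684,-6.724) [heading=183, move]
LT 180: heading 183 -> 3
RT 135: heading 3 -> 228
Final: pos=(-14.684,-6.724), heading=228, 3 segment(s) drawn
Segments drawn: 3

Answer: 3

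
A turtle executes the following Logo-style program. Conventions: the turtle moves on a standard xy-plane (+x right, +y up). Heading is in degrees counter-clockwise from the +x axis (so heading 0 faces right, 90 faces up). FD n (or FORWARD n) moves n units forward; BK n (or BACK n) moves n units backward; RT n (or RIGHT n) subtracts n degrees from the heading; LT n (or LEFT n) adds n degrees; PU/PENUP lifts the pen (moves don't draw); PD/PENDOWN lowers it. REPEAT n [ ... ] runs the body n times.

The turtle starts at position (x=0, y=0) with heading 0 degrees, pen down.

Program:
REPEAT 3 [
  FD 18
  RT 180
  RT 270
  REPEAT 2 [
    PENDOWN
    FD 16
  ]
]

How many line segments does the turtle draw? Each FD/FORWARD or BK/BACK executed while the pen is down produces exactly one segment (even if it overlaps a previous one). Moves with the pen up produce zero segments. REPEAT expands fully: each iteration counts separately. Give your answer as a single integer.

Answer: 9

Derivation:
Executing turtle program step by step:
Start: pos=(0,0), heading=0, pen down
REPEAT 3 [
  -- iteration 1/3 --
  FD 18: (0,0) -> (18,0) [heading=0, draw]
  RT 180: heading 0 -> 180
  RT 270: heading 180 -> 270
  REPEAT 2 [
    -- iteration 1/2 --
    PD: pen down
    FD 16: (18,0) -> (18,-16) [heading=270, draw]
    -- iteration 2/2 --
    PD: pen down
    FD 16: (18,-16) -> (18,-32) [heading=270, draw]
  ]
  -- iteration 2/3 --
  FD 18: (18,-32) -> (18,-50) [heading=270, draw]
  RT 180: heading 270 -> 90
  RT 270: heading 90 -> 180
  REPEAT 2 [
    -- iteration 1/2 --
    PD: pen down
    FD 16: (18,-50) -> (2,-50) [heading=180, draw]
    -- iteration 2/2 --
    PD: pen down
    FD 16: (2,-50) -> (-14,-50) [heading=180, draw]
  ]
  -- iteration 3/3 --
  FD 18: (-14,-50) -> (-32,-50) [heading=180, draw]
  RT 180: heading 180 -> 0
  RT 270: heading 0 -> 90
  REPEAT 2 [
    -- iteration 1/2 --
    PD: pen down
    FD 16: (-32,-50) -> (-32,-34) [heading=90, draw]
    -- iteration 2/2 --
    PD: pen down
    FD 16: (-32,-34) -> (-32,-18) [heading=90, draw]
  ]
]
Final: pos=(-32,-18), heading=90, 9 segment(s) drawn
Segments drawn: 9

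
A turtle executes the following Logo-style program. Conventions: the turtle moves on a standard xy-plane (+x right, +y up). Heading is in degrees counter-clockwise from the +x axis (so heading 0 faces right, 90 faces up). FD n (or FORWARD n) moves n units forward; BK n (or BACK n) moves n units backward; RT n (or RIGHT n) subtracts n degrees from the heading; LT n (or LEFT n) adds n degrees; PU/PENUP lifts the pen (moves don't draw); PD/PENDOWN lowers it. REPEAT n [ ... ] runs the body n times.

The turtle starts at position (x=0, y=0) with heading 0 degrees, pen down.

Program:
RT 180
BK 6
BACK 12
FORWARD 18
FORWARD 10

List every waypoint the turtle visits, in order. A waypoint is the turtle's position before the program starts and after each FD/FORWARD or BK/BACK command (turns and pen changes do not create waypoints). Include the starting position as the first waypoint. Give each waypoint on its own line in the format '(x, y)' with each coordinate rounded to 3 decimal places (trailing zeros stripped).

Answer: (0, 0)
(6, 0)
(18, 0)
(0, 0)
(-10, 0)

Derivation:
Executing turtle program step by step:
Start: pos=(0,0), heading=0, pen down
RT 180: heading 0 -> 180
BK 6: (0,0) -> (6,0) [heading=180, draw]
BK 12: (6,0) -> (18,0) [heading=180, draw]
FD 18: (18,0) -> (0,0) [heading=180, draw]
FD 10: (0,0) -> (-10,0) [heading=180, draw]
Final: pos=(-10,0), heading=180, 4 segment(s) drawn
Waypoints (5 total):
(0, 0)
(6, 0)
(18, 0)
(0, 0)
(-10, 0)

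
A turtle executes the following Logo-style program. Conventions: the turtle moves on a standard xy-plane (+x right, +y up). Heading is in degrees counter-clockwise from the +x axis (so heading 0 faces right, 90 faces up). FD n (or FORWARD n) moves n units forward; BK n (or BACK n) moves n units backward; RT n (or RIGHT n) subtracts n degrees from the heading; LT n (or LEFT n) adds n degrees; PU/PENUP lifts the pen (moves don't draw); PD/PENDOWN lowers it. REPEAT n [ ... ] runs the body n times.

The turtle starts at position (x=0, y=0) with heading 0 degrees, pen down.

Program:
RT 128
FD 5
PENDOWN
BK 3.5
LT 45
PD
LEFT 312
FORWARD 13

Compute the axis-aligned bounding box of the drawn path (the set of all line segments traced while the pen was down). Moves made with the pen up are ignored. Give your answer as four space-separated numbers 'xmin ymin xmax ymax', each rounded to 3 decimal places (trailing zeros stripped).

Executing turtle program step by step:
Start: pos=(0,0), heading=0, pen down
RT 128: heading 0 -> 232
FD 5: (0,0) -> (-3.078,-3.94) [heading=232, draw]
PD: pen down
BK 3.5: (-3.078,-3.94) -> (-0.923,-1.182) [heading=232, draw]
LT 45: heading 232 -> 277
PD: pen down
LT 312: heading 277 -> 229
FD 13: (-0.923,-1.182) -> (-9.452,-10.993) [heading=229, draw]
Final: pos=(-9.452,-10.993), heading=229, 3 segment(s) drawn

Segment endpoints: x in {-9.452, -3.078, -0.923, 0}, y in {-10.993, -3.94, -1.182, 0}
xmin=-9.452, ymin=-10.993, xmax=0, ymax=0

Answer: -9.452 -10.993 0 0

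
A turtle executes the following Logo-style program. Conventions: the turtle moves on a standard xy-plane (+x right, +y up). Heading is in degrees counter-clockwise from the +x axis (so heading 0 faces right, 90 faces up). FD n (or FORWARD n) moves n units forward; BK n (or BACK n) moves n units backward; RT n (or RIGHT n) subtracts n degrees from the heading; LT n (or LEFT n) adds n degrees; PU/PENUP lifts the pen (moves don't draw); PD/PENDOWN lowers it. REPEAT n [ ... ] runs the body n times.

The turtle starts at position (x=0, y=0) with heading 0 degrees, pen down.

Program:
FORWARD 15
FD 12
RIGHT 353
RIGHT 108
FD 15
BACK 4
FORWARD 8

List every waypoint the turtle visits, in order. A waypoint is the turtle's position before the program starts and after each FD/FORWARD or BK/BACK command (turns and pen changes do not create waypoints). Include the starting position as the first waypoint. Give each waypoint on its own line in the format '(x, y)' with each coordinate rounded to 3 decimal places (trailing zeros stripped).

Executing turtle program step by step:
Start: pos=(0,0), heading=0, pen down
FD 15: (0,0) -> (15,0) [heading=0, draw]
FD 12: (15,0) -> (27,0) [heading=0, draw]
RT 353: heading 0 -> 7
RT 108: heading 7 -> 259
FD 15: (27,0) -> (24.138,-14.724) [heading=259, draw]
BK 4: (24.138,-14.724) -> (24.901,-10.798) [heading=259, draw]
FD 8: (24.901,-10.798) -> (23.375,-18.651) [heading=259, draw]
Final: pos=(23.375,-18.651), heading=259, 5 segment(s) drawn
Waypoints (6 total):
(0, 0)
(15, 0)
(27, 0)
(24.138, -14.724)
(24.901, -10.798)
(23.375, -18.651)

Answer: (0, 0)
(15, 0)
(27, 0)
(24.138, -14.724)
(24.901, -10.798)
(23.375, -18.651)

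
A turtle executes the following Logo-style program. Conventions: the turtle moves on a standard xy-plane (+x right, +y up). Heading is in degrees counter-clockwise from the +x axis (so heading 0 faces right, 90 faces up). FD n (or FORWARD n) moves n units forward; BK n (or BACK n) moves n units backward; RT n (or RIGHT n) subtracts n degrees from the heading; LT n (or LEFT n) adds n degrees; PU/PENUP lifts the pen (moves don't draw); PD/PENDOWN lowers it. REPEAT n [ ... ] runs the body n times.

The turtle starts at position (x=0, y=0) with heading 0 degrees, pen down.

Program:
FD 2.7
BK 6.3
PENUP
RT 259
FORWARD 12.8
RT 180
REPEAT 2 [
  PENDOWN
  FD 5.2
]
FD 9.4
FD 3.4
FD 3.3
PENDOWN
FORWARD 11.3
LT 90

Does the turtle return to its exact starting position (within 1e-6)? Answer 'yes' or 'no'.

Answer: no

Derivation:
Executing turtle program step by step:
Start: pos=(0,0), heading=0, pen down
FD 2.7: (0,0) -> (2.7,0) [heading=0, draw]
BK 6.3: (2.7,0) -> (-3.6,0) [heading=0, draw]
PU: pen up
RT 259: heading 0 -> 101
FD 12.8: (-3.6,0) -> (-6.042,12.565) [heading=101, move]
RT 180: heading 101 -> 281
REPEAT 2 [
  -- iteration 1/2 --
  PD: pen down
  FD 5.2: (-6.042,12.565) -> (-5.05,7.46) [heading=281, draw]
  -- iteration 2/2 --
  PD: pen down
  FD 5.2: (-5.05,7.46) -> (-4.058,2.356) [heading=281, draw]
]
FD 9.4: (-4.058,2.356) -> (-2.264,-6.871) [heading=281, draw]
FD 3.4: (-2.264,-6.871) -> (-1.616,-10.209) [heading=281, draw]
FD 3.3: (-1.616,-10.209) -> (-0.986,-13.448) [heading=281, draw]
PD: pen down
FD 11.3: (-0.986,-13.448) -> (1.17,-24.541) [heading=281, draw]
LT 90: heading 281 -> 11
Final: pos=(1.17,-24.541), heading=11, 8 segment(s) drawn

Start position: (0, 0)
Final position: (1.17, -24.541)
Distance = 24.569; >= 1e-6 -> NOT closed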